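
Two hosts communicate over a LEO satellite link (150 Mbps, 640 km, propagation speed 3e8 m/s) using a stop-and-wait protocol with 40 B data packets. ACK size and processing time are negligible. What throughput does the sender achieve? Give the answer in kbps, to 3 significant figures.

75.0 kbps

t_tx = L/R = 320/150000000 = 2.13333e-06 s.
t_prop = 640000/300000000 = 0.00213333 s; RTT = 0.00426667 s.
Cycle = t_tx + RTT = 0.0042688 s.
Throughput = L / cycle = 320 / 0.0042688 = 75.0 kbps.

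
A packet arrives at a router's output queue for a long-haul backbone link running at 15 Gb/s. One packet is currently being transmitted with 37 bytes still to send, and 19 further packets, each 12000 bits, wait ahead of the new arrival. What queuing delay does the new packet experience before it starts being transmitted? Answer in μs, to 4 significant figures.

15.22 μs

Each queued packet: L/R = 12000/15000000000 = 0.8 μs.
19 queued → 15.2 μs.
Plus remaining 296 bits of current packet: 0.0197333 μs.
Queuing delay = 15.22 μs.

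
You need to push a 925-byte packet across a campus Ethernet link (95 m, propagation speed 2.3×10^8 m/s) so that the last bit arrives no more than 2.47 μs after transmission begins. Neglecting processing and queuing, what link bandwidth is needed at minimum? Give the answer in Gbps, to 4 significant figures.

L = 7400 bits.
Propagation delay = 95 / 2.3e+08 = 0.413043 μs.
Transmission budget = 2.47 − 0.413043 = 2.05696 μs.
R ≥ L / t_tx = 7400 bits / 2.05696e-06 s = 3.598 Gbps.

3.598 Gbps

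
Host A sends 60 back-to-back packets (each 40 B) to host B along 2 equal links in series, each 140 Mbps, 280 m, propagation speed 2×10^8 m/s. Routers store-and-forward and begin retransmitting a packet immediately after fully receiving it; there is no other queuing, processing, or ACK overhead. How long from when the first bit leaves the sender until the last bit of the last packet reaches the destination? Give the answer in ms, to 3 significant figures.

0.142 ms

Per-hop transmission t_tx = L/R = 320/140000000 = 0.00228571 ms.
Per-hop propagation t_prop = 280/200000000 = 0.0014 ms.
Pipeline fill: first packet needs 2·t_tx to clear all hops; remaining 59 packets each add one t_tx.
Total = (2+60-1)·t_tx + 2·t_prop = 61·0.00228571 + 2·0.0014 = 0.142 ms.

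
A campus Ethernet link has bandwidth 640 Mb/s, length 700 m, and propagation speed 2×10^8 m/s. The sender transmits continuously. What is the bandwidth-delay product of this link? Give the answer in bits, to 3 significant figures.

Propagation delay = 700 / 200000000 = 3.5e-06 s.
BDP = R × t_prop = 640000000 × 3.5e-06 = 2240 bits.

2240 bits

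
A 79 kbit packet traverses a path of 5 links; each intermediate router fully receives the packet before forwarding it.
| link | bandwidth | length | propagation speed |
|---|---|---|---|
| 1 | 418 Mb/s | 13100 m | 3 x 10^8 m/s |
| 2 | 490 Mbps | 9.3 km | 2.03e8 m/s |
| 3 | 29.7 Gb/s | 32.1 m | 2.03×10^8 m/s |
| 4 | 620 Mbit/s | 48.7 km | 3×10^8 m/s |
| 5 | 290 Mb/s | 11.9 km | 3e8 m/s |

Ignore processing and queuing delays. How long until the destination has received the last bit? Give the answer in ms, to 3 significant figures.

L = 79000 bits.
Transmission delays (L/R per hop): 0.188995, 0.161224, 0.00265993, 0.127419, 0.272414 ms; sum = 0.752713 ms.
Propagation delays (d/s per hop): 0.0436667, 0.0458128, 0.000158128, 0.162333, 0.0396667 ms; sum = 0.291638 ms.
End-to-end = 1.04 ms.

1.04 ms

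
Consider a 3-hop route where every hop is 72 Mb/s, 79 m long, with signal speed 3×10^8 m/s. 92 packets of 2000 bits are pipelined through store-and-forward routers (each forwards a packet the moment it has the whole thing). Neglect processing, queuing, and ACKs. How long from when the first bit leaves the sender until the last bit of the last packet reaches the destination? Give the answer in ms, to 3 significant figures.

2.61 ms

Per-hop transmission t_tx = L/R = 2000/72000000 = 0.0277778 ms.
Per-hop propagation t_prop = 79/300000000 = 0.000263333 ms.
Pipeline fill: first packet needs 3·t_tx to clear all hops; remaining 91 packets each add one t_tx.
Total = (3+92-1)·t_tx + 3·t_prop = 94·0.0277778 + 3·0.000263333 = 2.61 ms.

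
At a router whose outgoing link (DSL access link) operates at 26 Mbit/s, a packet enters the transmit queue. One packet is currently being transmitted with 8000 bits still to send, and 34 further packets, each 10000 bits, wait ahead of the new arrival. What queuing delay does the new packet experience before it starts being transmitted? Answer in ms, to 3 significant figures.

Each queued packet: L/R = 10000/26000000 = 0.384615 ms.
34 queued → 13.0769 ms.
Plus remaining 8000 bits of current packet: 0.307692 ms.
Queuing delay = 13.4 ms.

13.4 ms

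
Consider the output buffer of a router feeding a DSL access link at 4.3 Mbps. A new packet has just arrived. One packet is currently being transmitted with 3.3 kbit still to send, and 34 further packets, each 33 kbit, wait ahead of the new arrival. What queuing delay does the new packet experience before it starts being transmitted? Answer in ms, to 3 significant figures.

262 ms

Each queued packet: L/R = 33000/4300000 = 7.67442 ms.
34 queued → 260.93 ms.
Plus remaining 3300 bits of current packet: 0.767442 ms.
Queuing delay = 262 ms.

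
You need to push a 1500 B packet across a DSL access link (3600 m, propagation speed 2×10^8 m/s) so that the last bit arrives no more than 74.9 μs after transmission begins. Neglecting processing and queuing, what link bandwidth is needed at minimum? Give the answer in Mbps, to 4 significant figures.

L = 12000 bits.
Propagation delay = 3600 / 200000000 = 18 μs.
Transmission budget = 74.9 − 18 = 56.9 μs.
R ≥ L / t_tx = 12000 bits / 5.69e-05 s = 210.9 Mbps.

210.9 Mbps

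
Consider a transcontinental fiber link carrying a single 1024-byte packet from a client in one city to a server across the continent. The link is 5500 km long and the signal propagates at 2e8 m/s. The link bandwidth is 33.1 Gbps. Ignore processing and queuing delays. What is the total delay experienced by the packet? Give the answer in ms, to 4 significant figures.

L = 1024 × 8 = 8192 bits.
Transmission delay = L/R = 8192 / 33100000000 = 0.000247492 ms.
Propagation delay = d/s = 5500000 m / 200000000 m/s = 27.5 ms.
Total = 27.50 ms.

27.50 ms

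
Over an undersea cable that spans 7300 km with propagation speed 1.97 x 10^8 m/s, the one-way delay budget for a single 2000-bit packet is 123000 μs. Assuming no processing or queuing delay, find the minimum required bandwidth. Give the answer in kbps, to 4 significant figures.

23.27 kbps

Propagation delay = 7300000 / 197000000 = 37055.8 μs.
Transmission budget = 123000 − 37055.8 = 85944.2 μs.
R ≥ L / t_tx = 2000 bits / 0.0859442 s = 23.27 kbps.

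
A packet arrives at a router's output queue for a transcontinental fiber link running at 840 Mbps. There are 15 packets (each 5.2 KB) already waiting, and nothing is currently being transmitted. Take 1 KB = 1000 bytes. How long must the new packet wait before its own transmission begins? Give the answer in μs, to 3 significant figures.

Each queued packet: L/R = 41600/840000000 = 49.5238 μs.
15 queued → 742.857 μs.
Queuing delay = 743 μs.

743 μs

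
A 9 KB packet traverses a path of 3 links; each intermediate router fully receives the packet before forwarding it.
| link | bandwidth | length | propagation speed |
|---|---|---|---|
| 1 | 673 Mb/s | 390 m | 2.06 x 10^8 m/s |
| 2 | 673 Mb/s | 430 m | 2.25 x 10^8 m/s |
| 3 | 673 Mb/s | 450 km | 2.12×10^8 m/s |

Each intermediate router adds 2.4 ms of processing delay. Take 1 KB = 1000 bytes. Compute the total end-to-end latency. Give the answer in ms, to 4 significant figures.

L = 72000 bits.
Transmission delay per hop = L/R = 72000/673000000 = 0.106984 ms; 3 hops → 0.320951 ms.
Propagation delays (d/s per hop): 0.0018932, 0.00191111, 2.12264 ms; sum = 2.12645 ms.
Processing at 2 router(s): 2 × 2.4 ms = 4.8 ms.
End-to-end = 7.247 ms.

7.247 ms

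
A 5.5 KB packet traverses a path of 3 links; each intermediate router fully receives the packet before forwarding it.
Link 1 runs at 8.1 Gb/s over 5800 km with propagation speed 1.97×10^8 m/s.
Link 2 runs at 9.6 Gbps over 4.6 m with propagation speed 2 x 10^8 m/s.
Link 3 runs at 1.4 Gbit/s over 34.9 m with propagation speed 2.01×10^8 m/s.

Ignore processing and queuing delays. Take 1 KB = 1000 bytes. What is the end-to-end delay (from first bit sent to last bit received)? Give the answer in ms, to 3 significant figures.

29.5 ms

L = 44000 bits.
Transmission delays (L/R per hop): 0.0054321, 0.00458333, 0.0314286 ms; sum = 0.041444 ms.
Propagation delays (d/s per hop): 29.4416, 2.3e-05, 0.000173632 ms; sum = 29.4418 ms.
End-to-end = 29.5 ms.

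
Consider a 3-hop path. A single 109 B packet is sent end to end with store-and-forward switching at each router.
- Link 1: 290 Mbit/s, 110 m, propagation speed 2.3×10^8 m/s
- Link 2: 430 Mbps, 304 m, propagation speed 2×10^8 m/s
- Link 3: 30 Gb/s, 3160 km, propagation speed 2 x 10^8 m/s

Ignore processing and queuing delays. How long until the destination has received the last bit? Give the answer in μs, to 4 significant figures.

15810 μs

L = 109 × 8 = 872 bits.
Transmission delays (L/R per hop): 3.0069, 2.02791, 0.0290667 μs; sum = 5.06387 μs.
Propagation delays (d/s per hop): 0.478261, 1.52, 15800 μs; sum = 15802 μs.
End-to-end = 15810 μs.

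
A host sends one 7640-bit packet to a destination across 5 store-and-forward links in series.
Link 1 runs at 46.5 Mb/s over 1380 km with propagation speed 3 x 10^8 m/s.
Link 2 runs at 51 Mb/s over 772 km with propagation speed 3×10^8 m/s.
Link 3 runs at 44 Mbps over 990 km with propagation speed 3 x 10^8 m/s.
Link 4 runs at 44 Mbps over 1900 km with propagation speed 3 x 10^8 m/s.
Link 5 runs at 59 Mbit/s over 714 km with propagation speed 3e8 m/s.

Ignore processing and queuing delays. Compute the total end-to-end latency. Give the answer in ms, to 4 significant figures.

Transmission delays (L/R per hop): 0.164301, 0.149804, 0.173636, 0.173636, 0.129492 ms; sum = 0.790869 ms.
Propagation delays (d/s per hop): 4.6, 2.57333, 3.3, 6.33333, 2.38 ms; sum = 19.1867 ms.
End-to-end = 19.98 ms.

19.98 ms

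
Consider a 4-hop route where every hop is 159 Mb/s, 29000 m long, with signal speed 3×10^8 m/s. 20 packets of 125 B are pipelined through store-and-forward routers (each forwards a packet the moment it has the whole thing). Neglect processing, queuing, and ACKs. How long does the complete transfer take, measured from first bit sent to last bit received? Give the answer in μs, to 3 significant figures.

Per-hop transmission t_tx = L/R = 1000/159000000 = 6.28931 μs.
Per-hop propagation t_prop = 29000/300000000 = 96.6667 μs.
Pipeline fill: first packet needs 4·t_tx to clear all hops; remaining 19 packets each add one t_tx.
Total = (4+20-1)·t_tx + 4·t_prop = 23·6.28931 + 4·96.6667 = 531 μs.

531 μs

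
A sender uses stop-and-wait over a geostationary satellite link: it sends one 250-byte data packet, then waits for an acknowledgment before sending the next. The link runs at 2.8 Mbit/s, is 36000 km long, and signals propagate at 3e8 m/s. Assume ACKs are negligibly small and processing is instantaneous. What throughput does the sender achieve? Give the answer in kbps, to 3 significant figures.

8.31 kbps

t_tx = L/R = 2000/2800000 = 0.000714286 s.
t_prop = 36000000/300000000 = 0.12 s; RTT = 0.24 s.
Cycle = t_tx + RTT = 0.240714 s.
Throughput = L / cycle = 2000 / 0.240714 = 8.31 kbps.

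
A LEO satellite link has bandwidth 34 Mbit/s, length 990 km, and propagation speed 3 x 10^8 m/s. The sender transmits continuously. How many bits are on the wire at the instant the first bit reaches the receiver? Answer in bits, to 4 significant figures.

112200 bits

Propagation delay = 990000 / 300000000 = 0.0033 s.
BDP = R × t_prop = 34000000 × 0.0033 = 112200 bits.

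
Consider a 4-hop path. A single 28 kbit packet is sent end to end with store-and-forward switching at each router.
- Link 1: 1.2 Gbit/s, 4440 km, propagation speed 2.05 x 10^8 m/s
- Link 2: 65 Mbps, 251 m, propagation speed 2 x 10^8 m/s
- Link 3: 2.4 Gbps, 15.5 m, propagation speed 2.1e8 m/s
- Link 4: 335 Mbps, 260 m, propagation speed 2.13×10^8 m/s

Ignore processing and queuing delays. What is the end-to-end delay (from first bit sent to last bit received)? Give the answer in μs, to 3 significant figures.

22200 μs

L = 28000 bits.
Transmission delays (L/R per hop): 23.3333, 430.769, 11.6667, 83.5821 μs; sum = 549.351 μs.
Propagation delays (d/s per hop): 21658.5, 1.255, 0.0738095, 1.22066 μs; sum = 21661.1 μs.
End-to-end = 22200 μs.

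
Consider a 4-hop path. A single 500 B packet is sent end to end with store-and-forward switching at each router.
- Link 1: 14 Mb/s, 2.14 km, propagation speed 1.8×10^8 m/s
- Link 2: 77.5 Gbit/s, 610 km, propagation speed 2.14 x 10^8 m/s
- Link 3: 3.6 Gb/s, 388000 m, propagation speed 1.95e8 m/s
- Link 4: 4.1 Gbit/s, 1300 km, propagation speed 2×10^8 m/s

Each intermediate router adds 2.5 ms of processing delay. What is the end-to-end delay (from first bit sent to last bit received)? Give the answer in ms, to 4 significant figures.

19.14 ms

L = 500 × 8 = 4000 bits.
Transmission delays (L/R per hop): 0.285714, 5.16129e-05, 0.00111111, 0.00097561 ms; sum = 0.287853 ms.
Propagation delays (d/s per hop): 0.0118889, 2.85047, 1.98974, 6.5 ms; sum = 11.3521 ms.
Processing at 3 router(s): 3 × 2.5 ms = 7.5 ms.
End-to-end = 19.14 ms.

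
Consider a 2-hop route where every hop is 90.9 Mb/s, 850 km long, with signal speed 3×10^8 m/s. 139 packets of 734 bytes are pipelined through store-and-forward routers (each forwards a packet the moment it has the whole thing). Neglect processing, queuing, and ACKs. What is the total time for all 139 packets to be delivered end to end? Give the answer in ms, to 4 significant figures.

Per-hop transmission t_tx = L/R = 5872/90900000 = 0.0645985 ms.
Per-hop propagation t_prop = 850000/300000000 = 2.83333 ms.
Pipeline fill: first packet needs 2·t_tx to clear all hops; remaining 138 packets each add one t_tx.
Total = (2+139-1)·t_tx + 2·t_prop = 140·0.0645985 + 2·2.83333 = 14.71 ms.

14.71 ms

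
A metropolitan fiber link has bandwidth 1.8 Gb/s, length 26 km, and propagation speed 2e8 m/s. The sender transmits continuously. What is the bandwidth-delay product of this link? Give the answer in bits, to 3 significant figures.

Propagation delay = 26000 / 200000000 = 0.00013 s.
BDP = R × t_prop = 1800000000 × 0.00013 = 234000 bits.

234000 bits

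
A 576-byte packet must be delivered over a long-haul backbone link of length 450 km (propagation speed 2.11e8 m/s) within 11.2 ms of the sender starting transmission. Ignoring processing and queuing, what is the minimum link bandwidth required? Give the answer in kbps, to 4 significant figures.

L = 4608 bits.
Propagation delay = 450000 / 211000000 = 2.1327 ms.
Transmission budget = 11.2 − 2.1327 = 9.0673 ms.
R ≥ L / t_tx = 4608 bits / 0.0090673 s = 508.2 kbps.

508.2 kbps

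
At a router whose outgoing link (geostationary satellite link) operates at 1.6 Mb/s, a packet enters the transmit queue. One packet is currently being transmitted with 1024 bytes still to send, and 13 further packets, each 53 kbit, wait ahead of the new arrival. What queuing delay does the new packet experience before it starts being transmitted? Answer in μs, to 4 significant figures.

435700 μs

Each queued packet: L/R = 53000/1600000 = 33125 μs.
13 queued → 430625 μs.
Plus remaining 8192 bits of current packet: 5120 μs.
Queuing delay = 435700 μs.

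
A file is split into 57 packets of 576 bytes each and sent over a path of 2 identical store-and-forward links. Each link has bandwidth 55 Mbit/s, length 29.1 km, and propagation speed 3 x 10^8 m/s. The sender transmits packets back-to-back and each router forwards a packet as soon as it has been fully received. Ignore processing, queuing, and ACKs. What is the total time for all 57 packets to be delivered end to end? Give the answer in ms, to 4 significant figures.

Per-hop transmission t_tx = L/R = 4608/55000000 = 0.0837818 ms.
Per-hop propagation t_prop = 29100/300000000 = 0.097 ms.
Pipeline fill: first packet needs 2·t_tx to clear all hops; remaining 56 packets each add one t_tx.
Total = (2+57-1)·t_tx + 2·t_prop = 58·0.0837818 + 2·0.097 = 5.053 ms.

5.053 ms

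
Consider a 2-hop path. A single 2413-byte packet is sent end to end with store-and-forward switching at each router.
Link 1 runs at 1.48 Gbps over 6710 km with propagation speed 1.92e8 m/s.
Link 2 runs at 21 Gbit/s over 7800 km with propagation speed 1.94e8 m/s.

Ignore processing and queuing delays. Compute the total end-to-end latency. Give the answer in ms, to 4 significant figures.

L = 2413 × 8 = 19304 bits.
Transmission delays (L/R per hop): 0.0130432, 0.000919238 ms; sum = 0.0139625 ms.
Propagation delays (d/s per hop): 34.9479, 40.2062 ms; sum = 75.1541 ms.
End-to-end = 75.17 ms.

75.17 ms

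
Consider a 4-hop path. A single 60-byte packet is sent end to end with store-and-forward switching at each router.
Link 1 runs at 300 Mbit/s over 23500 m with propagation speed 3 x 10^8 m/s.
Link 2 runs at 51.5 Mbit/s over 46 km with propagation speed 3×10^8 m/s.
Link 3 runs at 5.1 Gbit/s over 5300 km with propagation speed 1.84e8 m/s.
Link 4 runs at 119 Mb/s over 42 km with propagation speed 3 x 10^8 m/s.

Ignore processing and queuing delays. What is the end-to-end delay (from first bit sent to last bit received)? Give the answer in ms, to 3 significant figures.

L = 60 × 8 = 480 bits.
Transmission delays (L/R per hop): 0.0016, 0.00932039, 9.41176e-05, 0.00403361 ms; sum = 0.0150481 ms.
Propagation delays (d/s per hop): 0.0783333, 0.153333, 28.8043, 0.14 ms; sum = 29.176 ms.
End-to-end = 29.2 ms.

29.2 ms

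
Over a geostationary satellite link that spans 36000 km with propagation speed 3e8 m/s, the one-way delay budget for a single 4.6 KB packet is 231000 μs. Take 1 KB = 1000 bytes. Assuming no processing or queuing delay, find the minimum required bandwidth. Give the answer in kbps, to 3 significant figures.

332 kbps

L = 36800 bits.
Propagation delay = 36000000 / 300000000 = 120000 μs.
Transmission budget = 231000 − 120000 = 111000 μs.
R ≥ L / t_tx = 36800 bits / 0.111 s = 332 kbps.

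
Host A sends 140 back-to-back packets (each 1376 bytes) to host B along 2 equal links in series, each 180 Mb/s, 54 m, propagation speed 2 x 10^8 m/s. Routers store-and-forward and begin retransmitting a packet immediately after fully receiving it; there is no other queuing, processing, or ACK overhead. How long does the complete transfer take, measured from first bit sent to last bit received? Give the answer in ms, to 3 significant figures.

8.62 ms

Per-hop transmission t_tx = L/R = 11008/180000000 = 0.0611556 ms.
Per-hop propagation t_prop = 54/200000000 = 0.00027 ms.
Pipeline fill: first packet needs 2·t_tx to clear all hops; remaining 139 packets each add one t_tx.
Total = (2+140-1)·t_tx + 2·t_prop = 141·0.0611556 + 2·0.00027 = 8.62 ms.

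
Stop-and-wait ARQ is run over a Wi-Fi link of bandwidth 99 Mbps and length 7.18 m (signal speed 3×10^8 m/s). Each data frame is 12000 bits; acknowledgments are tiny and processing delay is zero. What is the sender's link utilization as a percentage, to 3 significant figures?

t_tx = L/R = 12000/99000000 = 0.000121212 s.
t_prop = 7.18/300000000 = 2.39333e-08 s; RTT = 4.78667e-08 s.
Cycle = t_tx + RTT = 0.00012126 s.
Utilization = t_tx / cycle = 0.000121212/0.00012126 = 100 %.

100 %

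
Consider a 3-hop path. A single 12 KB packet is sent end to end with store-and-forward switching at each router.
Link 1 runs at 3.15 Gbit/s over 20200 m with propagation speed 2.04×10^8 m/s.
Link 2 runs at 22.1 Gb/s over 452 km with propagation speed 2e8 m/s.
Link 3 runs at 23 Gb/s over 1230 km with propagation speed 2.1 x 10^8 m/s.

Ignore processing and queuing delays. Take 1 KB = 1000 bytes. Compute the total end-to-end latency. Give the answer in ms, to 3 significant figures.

8.26 ms

L = 96000 bits.
Transmission delays (L/R per hop): 0.0304762, 0.00434389, 0.00417391 ms; sum = 0.038994 ms.
Propagation delays (d/s per hop): 0.0990196, 2.26, 5.85714 ms; sum = 8.21616 ms.
End-to-end = 8.26 ms.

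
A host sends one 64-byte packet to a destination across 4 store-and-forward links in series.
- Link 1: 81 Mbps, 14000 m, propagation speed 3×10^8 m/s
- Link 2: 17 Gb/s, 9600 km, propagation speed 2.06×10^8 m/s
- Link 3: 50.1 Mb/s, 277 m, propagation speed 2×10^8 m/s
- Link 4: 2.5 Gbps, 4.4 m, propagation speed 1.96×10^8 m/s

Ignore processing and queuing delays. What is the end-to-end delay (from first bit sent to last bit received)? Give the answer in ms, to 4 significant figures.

46.67 ms

L = 64 × 8 = 512 bits.
Transmission delays (L/R per hop): 0.00632099, 3.01176e-05, 0.0102196, 0.0002048 ms; sum = 0.0167755 ms.
Propagation delays (d/s per hop): 0.0466667, 46.6019, 0.001385, 2.2449e-05 ms; sum = 46.65 ms.
End-to-end = 46.67 ms.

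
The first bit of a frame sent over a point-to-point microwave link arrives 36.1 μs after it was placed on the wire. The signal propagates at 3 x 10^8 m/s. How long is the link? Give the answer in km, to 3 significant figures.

10.8 km

d = s × t_prop = 300000000 × 3.61e-05 = 10.8 km.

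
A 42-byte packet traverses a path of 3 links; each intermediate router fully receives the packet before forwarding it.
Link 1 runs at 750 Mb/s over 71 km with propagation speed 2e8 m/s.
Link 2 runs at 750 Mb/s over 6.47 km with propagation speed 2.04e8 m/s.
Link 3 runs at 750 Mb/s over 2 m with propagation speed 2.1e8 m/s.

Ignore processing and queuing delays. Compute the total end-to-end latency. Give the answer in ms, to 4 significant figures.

0.3881 ms

L = 42 × 8 = 336 bits.
Transmission delay per hop = L/R = 336/750000000 = 0.000448 ms; 3 hops → 0.001344 ms.
Propagation delays (d/s per hop): 0.355, 0.0317157, 9.52381e-06 ms; sum = 0.386725 ms.
End-to-end = 0.3881 ms.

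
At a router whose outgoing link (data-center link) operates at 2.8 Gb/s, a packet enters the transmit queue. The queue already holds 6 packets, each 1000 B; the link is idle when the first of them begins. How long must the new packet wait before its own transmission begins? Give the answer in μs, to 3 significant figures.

17.1 μs

Each queued packet: L/R = 8000/2800000000 = 2.85714 μs.
6 queued → 17.1429 μs.
Queuing delay = 17.1 μs.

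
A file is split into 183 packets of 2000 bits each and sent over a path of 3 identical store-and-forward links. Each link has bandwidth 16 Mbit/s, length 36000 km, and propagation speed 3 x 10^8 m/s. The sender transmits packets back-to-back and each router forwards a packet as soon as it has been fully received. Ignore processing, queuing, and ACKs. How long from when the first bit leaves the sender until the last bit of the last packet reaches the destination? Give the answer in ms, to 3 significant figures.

383 ms

Per-hop transmission t_tx = L/R = 2000/16000000 = 0.125 ms.
Per-hop propagation t_prop = 36000000/300000000 = 120 ms.
Pipeline fill: first packet needs 3·t_tx to clear all hops; remaining 182 packets each add one t_tx.
Total = (3+183-1)·t_tx + 3·t_prop = 185·0.125 + 3·120 = 383 ms.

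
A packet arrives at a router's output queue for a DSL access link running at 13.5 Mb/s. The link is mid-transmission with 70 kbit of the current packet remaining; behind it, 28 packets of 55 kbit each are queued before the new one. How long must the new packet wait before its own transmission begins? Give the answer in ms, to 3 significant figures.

Each queued packet: L/R = 55000/13500000 = 4.07407 ms.
28 queued → 114.074 ms.
Plus remaining 70000 bits of current packet: 5.18519 ms.
Queuing delay = 119 ms.

119 ms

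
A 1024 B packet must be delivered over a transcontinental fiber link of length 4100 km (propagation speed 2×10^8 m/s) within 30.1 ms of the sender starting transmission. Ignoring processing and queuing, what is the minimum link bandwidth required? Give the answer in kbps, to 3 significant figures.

L = 8192 bits.
Propagation delay = 4100000 / 200000000 = 20.5 ms.
Transmission budget = 30.1 − 20.5 = 9.6 ms.
R ≥ L / t_tx = 8192 bits / 0.0096 s = 853 kbps.

853 kbps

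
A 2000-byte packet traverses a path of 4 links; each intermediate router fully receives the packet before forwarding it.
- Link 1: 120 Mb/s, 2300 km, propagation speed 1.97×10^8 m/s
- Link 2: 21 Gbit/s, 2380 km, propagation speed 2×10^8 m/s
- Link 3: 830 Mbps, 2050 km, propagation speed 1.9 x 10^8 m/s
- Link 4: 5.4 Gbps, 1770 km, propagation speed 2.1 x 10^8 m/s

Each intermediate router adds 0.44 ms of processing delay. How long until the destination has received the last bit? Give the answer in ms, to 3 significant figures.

44.3 ms

L = 2000 × 8 = 16000 bits.
Transmission delays (L/R per hop): 0.133333, 0.000761905, 0.0192771, 0.00296296 ms; sum = 0.156335 ms.
Propagation delays (d/s per hop): 11.6751, 11.9, 10.7895, 8.42857 ms; sum = 42.7932 ms.
Processing at 3 router(s): 3 × 0.44 ms = 1.32 ms.
End-to-end = 44.3 ms.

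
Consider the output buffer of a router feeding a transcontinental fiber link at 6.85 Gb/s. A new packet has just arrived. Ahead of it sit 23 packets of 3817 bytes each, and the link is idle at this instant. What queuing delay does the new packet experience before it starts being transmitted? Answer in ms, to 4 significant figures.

0.1025 ms

Each queued packet: L/R = 30536/6850000000 = 0.00445781 ms.
23 queued → 0.10253 ms.
Queuing delay = 0.1025 ms.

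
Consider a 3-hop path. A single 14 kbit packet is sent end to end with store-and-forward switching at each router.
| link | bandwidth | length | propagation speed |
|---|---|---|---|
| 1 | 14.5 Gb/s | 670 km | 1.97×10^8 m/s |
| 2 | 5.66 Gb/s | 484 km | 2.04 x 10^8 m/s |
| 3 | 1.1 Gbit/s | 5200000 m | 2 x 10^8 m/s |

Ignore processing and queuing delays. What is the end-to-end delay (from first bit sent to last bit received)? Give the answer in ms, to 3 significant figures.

31.8 ms

L = 14000 bits.
Transmission delays (L/R per hop): 0.000965517, 0.0024735, 0.0127273 ms; sum = 0.0161663 ms.
Propagation delays (d/s per hop): 3.40102, 2.37255, 26 ms; sum = 31.7736 ms.
End-to-end = 31.8 ms.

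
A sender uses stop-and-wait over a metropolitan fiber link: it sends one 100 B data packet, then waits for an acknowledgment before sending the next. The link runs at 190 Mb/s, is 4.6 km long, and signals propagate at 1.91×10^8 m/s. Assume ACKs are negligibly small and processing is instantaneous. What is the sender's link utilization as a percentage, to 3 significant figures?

t_tx = L/R = 800/190000000 = 4.21053e-06 s.
t_prop = 4600/191000000 = 2.40838e-05 s; RTT = 4.81675e-05 s.
Cycle = t_tx + RTT = 5.23781e-05 s.
Utilization = t_tx / cycle = 4.21053e-06/5.23781e-05 = 8.04 %.

8.04 %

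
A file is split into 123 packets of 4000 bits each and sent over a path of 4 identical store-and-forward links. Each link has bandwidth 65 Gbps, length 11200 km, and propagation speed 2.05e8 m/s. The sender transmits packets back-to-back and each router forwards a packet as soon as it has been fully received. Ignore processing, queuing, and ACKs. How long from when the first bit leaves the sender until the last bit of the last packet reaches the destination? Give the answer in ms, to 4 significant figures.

218.5 ms

Per-hop transmission t_tx = L/R = 4000/65000000000 = 6.15385e-05 ms.
Per-hop propagation t_prop = 11200000/2.05e+08 = 54.6341 ms.
Pipeline fill: first packet needs 4·t_tx to clear all hops; remaining 122 packets each add one t_tx.
Total = (4+123-1)·t_tx + 4·t_prop = 126·6.15385e-05 + 4·54.6341 = 218.5 ms.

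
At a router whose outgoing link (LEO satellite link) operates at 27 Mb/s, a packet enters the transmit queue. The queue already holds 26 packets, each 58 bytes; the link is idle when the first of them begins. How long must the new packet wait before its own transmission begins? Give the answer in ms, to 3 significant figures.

0.447 ms

Each queued packet: L/R = 464/27000000 = 0.0171852 ms.
26 queued → 0.446815 ms.
Queuing delay = 0.447 ms.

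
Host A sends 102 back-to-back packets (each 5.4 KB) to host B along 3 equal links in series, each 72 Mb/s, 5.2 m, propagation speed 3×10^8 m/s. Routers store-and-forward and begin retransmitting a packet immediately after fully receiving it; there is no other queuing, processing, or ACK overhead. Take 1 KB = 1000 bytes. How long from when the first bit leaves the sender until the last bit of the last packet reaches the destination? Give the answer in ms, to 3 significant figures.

Per-hop transmission t_tx = L/R = 43200/72000000 = 0.6 ms.
Per-hop propagation t_prop = 5.2/300000000 = 1.73333e-05 ms.
Pipeline fill: first packet needs 3·t_tx to clear all hops; remaining 101 packets each add one t_tx.
Total = (3+102-1)·t_tx + 3·t_prop = 104·0.6 + 3·1.73333e-05 = 62.4 ms.

62.4 ms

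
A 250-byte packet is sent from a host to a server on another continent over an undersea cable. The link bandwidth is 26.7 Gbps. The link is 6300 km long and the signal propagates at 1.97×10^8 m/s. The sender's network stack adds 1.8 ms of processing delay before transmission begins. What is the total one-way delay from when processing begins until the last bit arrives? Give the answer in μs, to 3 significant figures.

L = 250 × 8 = 2000 bits.
Transmission delay = L/R = 2000 / 26700000000 = 0.0749064 μs.
Propagation delay = d/s = 6300000 m / 197000000 m/s = 31979.7 μs.
Plus processing delay 1.8 ms = 1800 μs.
Total = 33800 μs.

33800 μs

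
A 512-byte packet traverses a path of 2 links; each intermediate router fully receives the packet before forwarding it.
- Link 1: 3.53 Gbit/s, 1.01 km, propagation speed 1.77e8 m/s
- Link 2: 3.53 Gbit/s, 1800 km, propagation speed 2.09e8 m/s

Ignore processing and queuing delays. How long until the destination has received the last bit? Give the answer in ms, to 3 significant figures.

8.62 ms

L = 512 × 8 = 4096 bits.
Transmission delay per hop = L/R = 4096/3530000000 = 0.00116034 ms; 2 hops → 0.00232068 ms.
Propagation delays (d/s per hop): 0.00570621, 8.61244 ms; sum = 8.61815 ms.
End-to-end = 8.62 ms.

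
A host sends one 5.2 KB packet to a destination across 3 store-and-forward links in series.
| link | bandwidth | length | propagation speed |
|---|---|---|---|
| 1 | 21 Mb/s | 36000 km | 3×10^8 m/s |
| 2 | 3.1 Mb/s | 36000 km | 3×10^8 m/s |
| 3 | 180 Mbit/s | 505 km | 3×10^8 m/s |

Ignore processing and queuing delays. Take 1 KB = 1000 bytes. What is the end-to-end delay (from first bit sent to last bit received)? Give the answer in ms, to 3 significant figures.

L = 41600 bits.
Transmission delays (L/R per hop): 1.98095, 13.4194, 0.231111 ms; sum = 15.6314 ms.
Propagation delays (d/s per hop): 120, 120, 1.68333 ms; sum = 241.683 ms.
End-to-end = 257 ms.

257 ms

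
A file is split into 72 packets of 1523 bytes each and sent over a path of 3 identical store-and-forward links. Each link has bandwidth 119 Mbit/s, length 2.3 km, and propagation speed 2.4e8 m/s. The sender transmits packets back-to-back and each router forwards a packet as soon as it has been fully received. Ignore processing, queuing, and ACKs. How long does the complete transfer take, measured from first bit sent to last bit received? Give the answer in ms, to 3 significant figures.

Per-hop transmission t_tx = L/R = 12184/119000000 = 0.102387 ms.
Per-hop propagation t_prop = 2300/240000000 = 0.00958333 ms.
Pipeline fill: first packet needs 3·t_tx to clear all hops; remaining 71 packets each add one t_tx.
Total = (3+72-1)·t_tx + 3·t_prop = 74·0.102387 + 3·0.00958333 = 7.61 ms.

7.61 ms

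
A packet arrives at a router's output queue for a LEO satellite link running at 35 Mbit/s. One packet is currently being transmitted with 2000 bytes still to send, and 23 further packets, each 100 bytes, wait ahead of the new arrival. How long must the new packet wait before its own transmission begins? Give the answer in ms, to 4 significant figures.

0.9829 ms

Each queued packet: L/R = 800/35000000 = 0.0228571 ms.
23 queued → 0.525714 ms.
Plus remaining 16000 bits of current packet: 0.457143 ms.
Queuing delay = 0.9829 ms.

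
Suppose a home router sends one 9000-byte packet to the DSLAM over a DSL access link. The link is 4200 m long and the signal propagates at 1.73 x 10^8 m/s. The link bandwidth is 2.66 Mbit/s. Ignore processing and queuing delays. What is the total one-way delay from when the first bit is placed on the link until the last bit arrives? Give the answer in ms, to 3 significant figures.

27.1 ms

L = 9000 × 8 = 72000 bits.
Transmission delay = L/R = 72000 / 2660000 = 27.0677 ms.
Propagation delay = d/s = 4200 m / 173000000 m/s = 0.0242775 ms.
Total = 27.1 ms.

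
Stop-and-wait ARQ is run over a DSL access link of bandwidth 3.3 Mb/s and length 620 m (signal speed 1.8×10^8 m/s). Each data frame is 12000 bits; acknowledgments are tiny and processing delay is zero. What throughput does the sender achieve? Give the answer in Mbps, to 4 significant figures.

3.294 Mbps

t_tx = L/R = 12000/3300000 = 0.00363636 s.
t_prop = 620/180000000 = 3.44444e-06 s; RTT = 6.88889e-06 s.
Cycle = t_tx + RTT = 0.00364325 s.
Throughput = L / cycle = 12000 / 0.00364325 = 3.294 Mbps.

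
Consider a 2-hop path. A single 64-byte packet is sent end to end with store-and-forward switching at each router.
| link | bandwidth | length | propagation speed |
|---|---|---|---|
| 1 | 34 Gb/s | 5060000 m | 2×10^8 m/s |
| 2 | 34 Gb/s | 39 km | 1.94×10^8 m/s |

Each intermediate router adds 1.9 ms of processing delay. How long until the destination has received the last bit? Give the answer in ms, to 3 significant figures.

L = 64 × 8 = 512 bits.
Transmission delay per hop = L/R = 512/34000000000 = 1.50588e-05 ms; 2 hops → 3.01176e-05 ms.
Propagation delays (d/s per hop): 25.3, 0.201031 ms; sum = 25.501 ms.
Processing at 1 router(s): 1 × 1.9 ms = 1.9 ms.
End-to-end = 27.4 ms.

27.4 ms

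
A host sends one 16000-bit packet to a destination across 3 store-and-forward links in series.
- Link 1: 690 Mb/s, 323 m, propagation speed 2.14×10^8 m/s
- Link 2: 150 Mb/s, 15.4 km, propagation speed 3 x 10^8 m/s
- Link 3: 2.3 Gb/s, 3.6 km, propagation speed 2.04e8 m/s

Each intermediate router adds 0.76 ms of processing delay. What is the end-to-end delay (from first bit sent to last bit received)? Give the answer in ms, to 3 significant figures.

1.73 ms

Transmission delays (L/R per hop): 0.0231884, 0.106667, 0.00695652 ms; sum = 0.136812 ms.
Propagation delays (d/s per hop): 0.00150935, 0.0513333, 0.0176471 ms; sum = 0.0704897 ms.
Processing at 2 router(s): 2 × 0.76 ms = 1.52 ms.
End-to-end = 1.73 ms.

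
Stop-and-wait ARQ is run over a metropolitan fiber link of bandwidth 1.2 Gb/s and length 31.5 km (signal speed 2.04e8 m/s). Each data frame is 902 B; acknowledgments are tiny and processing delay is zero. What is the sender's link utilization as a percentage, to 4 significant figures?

1.910 %

t_tx = L/R = 7216/1200000000 = 6.01333e-06 s.
t_prop = 31500/204000000 = 0.000154412 s; RTT = 0.000308824 s.
Cycle = t_tx + RTT = 0.000314837 s.
Utilization = t_tx / cycle = 6.01333e-06/0.000314837 = 1.910 %.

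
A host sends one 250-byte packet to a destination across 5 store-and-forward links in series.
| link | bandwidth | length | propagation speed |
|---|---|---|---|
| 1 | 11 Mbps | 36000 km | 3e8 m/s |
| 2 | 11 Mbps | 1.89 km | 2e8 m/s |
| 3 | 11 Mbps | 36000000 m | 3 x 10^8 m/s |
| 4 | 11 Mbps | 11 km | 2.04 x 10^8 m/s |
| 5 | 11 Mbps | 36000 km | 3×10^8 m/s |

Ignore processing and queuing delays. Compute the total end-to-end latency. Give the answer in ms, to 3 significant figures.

361 ms

L = 250 × 8 = 2000 bits.
Transmission delay per hop = L/R = 2000/11000000 = 0.181818 ms; 5 hops → 0.909091 ms.
Propagation delays (d/s per hop): 120, 0.00945, 120, 0.0539216, 120 ms; sum = 360.063 ms.
End-to-end = 361 ms.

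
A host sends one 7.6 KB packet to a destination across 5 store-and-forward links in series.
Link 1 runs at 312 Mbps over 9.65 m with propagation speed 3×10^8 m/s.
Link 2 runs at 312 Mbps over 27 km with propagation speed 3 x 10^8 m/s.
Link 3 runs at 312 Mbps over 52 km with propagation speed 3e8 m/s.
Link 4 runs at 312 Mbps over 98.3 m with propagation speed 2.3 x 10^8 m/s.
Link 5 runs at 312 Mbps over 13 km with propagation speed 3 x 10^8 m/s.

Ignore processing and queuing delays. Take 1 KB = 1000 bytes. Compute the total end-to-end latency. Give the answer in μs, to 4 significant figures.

L = 60800 bits.
Transmission delay per hop = L/R = 60800/312000000 = 194.872 μs; 5 hops → 974.359 μs.
Propagation delays (d/s per hop): 0.0321667, 90, 173.333, 0.427391, 43.3333 μs; sum = 307.126 μs.
End-to-end = 1281 μs.

1281 μs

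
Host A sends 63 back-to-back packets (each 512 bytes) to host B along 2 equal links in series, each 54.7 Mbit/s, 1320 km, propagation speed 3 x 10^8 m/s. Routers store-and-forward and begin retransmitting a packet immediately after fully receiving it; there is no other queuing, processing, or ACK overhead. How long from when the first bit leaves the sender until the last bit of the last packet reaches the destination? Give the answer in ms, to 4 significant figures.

Per-hop transmission t_tx = L/R = 4096/54700000 = 0.0748812 ms.
Per-hop propagation t_prop = 1320000/300000000 = 4.4 ms.
Pipeline fill: first packet needs 2·t_tx to clear all hops; remaining 62 packets each add one t_tx.
Total = (2+63-1)·t_tx + 2·t_prop = 64·0.0748812 + 2·4.4 = 13.59 ms.

13.59 ms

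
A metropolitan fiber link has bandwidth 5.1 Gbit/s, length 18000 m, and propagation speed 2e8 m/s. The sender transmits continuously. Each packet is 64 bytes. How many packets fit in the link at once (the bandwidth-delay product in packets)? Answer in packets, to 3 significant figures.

Propagation delay = 18000 / 200000000 = 9e-05 s.
BDP = R × t_prop = 5100000000 × 9e-05 = 459000 bits.
In packets of 512 bits: 896 packets.

896 packets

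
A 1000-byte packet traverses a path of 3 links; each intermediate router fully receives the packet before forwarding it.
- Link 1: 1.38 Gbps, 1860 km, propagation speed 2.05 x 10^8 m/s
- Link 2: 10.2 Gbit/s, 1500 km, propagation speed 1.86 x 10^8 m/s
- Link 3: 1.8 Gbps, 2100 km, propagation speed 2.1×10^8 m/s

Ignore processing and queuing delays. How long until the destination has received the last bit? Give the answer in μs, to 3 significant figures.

27100 μs

L = 1000 × 8 = 8000 bits.
Transmission delays (L/R per hop): 5.7971, 0.784314, 4.44444 μs; sum = 11.0259 μs.
Propagation delays (d/s per hop): 9073.17, 8064.52, 10000 μs; sum = 27137.7 μs.
End-to-end = 27100 μs.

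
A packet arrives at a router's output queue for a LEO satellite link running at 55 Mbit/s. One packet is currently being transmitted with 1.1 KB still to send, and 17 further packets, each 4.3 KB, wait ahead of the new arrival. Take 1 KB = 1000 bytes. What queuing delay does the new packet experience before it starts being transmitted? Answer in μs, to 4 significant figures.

10790 μs

Each queued packet: L/R = 34400/55000000 = 625.455 μs.
17 queued → 10632.7 μs.
Plus remaining 8800 bits of current packet: 160 μs.
Queuing delay = 10790 μs.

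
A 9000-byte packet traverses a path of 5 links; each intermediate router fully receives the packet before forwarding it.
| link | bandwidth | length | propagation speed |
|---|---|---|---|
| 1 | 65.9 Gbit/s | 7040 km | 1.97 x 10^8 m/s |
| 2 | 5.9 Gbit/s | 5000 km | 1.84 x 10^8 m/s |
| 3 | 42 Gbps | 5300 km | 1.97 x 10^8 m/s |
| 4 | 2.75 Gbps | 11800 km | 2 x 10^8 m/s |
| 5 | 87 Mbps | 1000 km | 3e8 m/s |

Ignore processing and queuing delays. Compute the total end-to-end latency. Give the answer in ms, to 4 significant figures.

153.0 ms

L = 9000 × 8 = 72000 bits.
Transmission delays (L/R per hop): 0.00109256, 0.0122034, 0.00171429, 0.0261818, 0.827586 ms; sum = 0.868778 ms.
Propagation delays (d/s per hop): 35.736, 27.1739, 26.9036, 59, 3.33333 ms; sum = 152.147 ms.
End-to-end = 153.0 ms.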